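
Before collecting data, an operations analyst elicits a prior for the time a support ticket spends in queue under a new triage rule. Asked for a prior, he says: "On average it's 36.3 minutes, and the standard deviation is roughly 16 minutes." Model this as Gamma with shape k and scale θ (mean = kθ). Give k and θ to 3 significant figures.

For Gamma(k, scale θ): mean = kθ, variance = kθ², so CV = 1/√k.
CV = SD/mean = 16/36.3 = 0.4408, hence k = 1/CV² = 5.15.
Then θ = mean/k = 36.3/5.15 = 7.05.

k ≈ 5.15, θ ≈ 7.05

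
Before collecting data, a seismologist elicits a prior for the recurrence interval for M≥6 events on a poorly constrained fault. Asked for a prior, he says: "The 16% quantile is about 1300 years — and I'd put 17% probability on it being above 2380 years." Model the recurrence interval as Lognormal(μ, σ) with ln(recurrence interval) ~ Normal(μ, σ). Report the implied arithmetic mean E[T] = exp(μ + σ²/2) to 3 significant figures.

If T ~ Lognormal(μ,σ) then ln T ~ Normal(μ,σ), so the p-quantile of ln T is μ + z_p·σ.
ln(1300) = 7.17 and ln(2380) = 7.775; z_{0.16} = -0.9945, z_{0.83} = 0.9542.
σ = (7.775 − 7.17)/(0.9542 − (-0.9945)) = 0.310.
μ = 7.17 − (-0.9945)·0.310 = 7.479.
E[T] = exp(μ + σ²/2) = exp(7.479 + 0.0482) = 1860 years.

E[T] ≈ 1860 years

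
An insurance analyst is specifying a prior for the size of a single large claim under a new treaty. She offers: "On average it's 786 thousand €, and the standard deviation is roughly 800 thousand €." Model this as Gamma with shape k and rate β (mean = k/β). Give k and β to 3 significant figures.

For Gamma(k, rate β): mean = k/β, variance = k/β², so CV = 1/√k.
CV = SD/mean = 800/786 = 1.018, hence k = 1/CV² = 0.965.
Then β = k/mean = 0.965/786 = 0.00123.

k ≈ 0.965, β ≈ 0.00123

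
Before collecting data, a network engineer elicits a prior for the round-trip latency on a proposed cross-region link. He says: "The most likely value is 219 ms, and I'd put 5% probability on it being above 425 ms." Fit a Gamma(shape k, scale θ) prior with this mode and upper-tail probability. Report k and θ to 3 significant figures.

k ≈ 7.32, θ ≈ 34.7

Gamma(k,θ) with k>1 has mode (k−1)θ, so θ = 219/(k−1).
Need P(X < 425) = 0.95 with θ tied to k this way. Start at k = 2, θ = 219: P(X<425) ≈ 0.578.
Too low — raise k to concentrate. Iterating converges to k ≈ 7.32.
Then θ = 219/(7.32−1) ≈ 34.7.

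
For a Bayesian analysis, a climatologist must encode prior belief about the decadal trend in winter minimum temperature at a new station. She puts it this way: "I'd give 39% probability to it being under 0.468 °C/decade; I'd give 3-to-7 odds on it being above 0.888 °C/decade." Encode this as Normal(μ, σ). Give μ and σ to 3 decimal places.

μ = 0.614, σ = 0.523

The p-quantile of Normal(μ,σ) is μ + z_p·σ, with z_{0.39} = -0.2793 and z_{0.7} = 0.5244.
Eliminate σ: μ = (z₂·x₁ − z₁·x₂)/(z₂ − z₁) = (0.5244·0.468 − (-0.2793)·0.888)/0.8037 = 0.614.
Then σ = (x₂ − x₁)/(z₂ − z₁) = (0.888 − 0.468)/0.8037 = 0.523.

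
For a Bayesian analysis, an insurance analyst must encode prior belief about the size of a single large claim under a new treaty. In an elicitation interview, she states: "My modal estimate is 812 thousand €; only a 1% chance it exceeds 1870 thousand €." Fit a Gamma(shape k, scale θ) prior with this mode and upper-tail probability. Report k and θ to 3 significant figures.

Gamma(k,θ) with k>1 has mode (k−1)θ, so θ = 812/(k−1).
Need P(X < 1870) = 0.99 with θ tied to k this way. Start at k = 2, θ = 812: P(X<1870) ≈ 0.670.
Too low — raise k to concentrate. Iterating converges to k ≈ 7.86.
Then θ = 812/(7.86−1) ≈ 118.

k ≈ 7.86, θ ≈ 118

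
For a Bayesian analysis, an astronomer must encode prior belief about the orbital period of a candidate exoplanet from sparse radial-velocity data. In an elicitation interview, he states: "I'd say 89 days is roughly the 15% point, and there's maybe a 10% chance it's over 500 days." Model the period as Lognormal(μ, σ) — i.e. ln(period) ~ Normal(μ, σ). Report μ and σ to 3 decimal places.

If T ~ Lognormal(μ,σ) then ln T ~ Normal(μ,σ), so the p-quantile of ln T is μ + z_p·σ.
ln(89) = 4.489 and ln(500) = 6.215; z_{0.15} = -1.036, z_{0.9} = 1.282.
σ = (6.215 − 4.489)/(1.282 − (-1.036)) = 0.745.
μ = 4.489 − (-1.036)·0.745 = 5.260.

μ ≈ 5.260, σ ≈ 0.745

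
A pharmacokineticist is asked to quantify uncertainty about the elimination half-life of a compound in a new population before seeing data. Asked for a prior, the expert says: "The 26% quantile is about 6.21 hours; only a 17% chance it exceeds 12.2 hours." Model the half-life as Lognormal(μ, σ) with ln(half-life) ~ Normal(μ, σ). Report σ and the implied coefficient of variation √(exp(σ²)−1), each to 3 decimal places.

σ ≈ 0.423, CV ≈ 0.442

If T ~ Lognormal(μ,σ) then ln T ~ Normal(μ,σ), so the p-quantile of ln T is μ + z_p·σ.
ln(6.21) = 1.826 and ln(12.2) = 2.501; z_{0.26} = -0.6433, z_{0.83} = 0.9542.
σ = (2.501 − 1.826)/(0.9542 − (-0.6433)) = 0.423.
μ = 1.826 − (-0.6433)·0.423 = 2.098.
CV = √(exp(σ²)−1) = √(exp(0.1787)−1) = 0.442.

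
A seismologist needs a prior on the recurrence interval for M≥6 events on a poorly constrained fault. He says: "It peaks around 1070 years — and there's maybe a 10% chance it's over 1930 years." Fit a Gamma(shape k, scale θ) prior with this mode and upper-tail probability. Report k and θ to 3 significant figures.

k ≈ 6.47, θ ≈ 195

Gamma(k,θ) with k>1 has mode (k−1)θ, so θ = 1070/(k−1).
Need P(X < 1930) = 0.9 with θ tied to k this way. Start at k = 2, θ = 1070: P(X<1930) ≈ 0.538.
Too low — raise k to concentrate. Iterating converges to k ≈ 6.47.
Then θ = 1070/(6.47−1) ≈ 195.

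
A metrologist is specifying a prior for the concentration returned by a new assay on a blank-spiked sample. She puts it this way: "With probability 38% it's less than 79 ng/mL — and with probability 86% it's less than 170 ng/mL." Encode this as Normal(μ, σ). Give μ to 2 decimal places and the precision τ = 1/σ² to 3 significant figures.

μ = 99.06, τ = 0.000232

The p-quantile of Normal(μ,σ) is μ + z_p·σ, with z_{0.38} = -0.3055 and z_{0.86} = 1.08.
Eliminate σ: μ = (z₂·x₁ − z₁·x₂)/(z₂ − z₁) = (1.08·79 − (-0.3055)·170)/1.386 = 99.06.
Then σ = (x₂ − x₁)/(z₂ − z₁) = (170 − 79)/1.386 = 65.67.
Precision τ = 1/σ² = 1/65.67² = 0.000232.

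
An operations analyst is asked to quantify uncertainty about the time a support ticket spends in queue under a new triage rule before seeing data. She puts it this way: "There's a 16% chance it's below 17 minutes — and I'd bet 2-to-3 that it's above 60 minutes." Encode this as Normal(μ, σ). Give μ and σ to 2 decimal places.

For Normal(μ,σ), the p-quantile is μ + z_p·σ. Here z_{0.16} = -0.9945, z_{0.6} = 0.2533.
So 17 = μ − 0.9945σ and 60 = μ + 0.2533σ.
Subtracting: σ = (60 − 17)/(0.2533 − (-0.9945)) = 34.46.
Then μ = 17 − (-0.9945)·34.46 = 51.27.

μ = 51.27, σ = 34.46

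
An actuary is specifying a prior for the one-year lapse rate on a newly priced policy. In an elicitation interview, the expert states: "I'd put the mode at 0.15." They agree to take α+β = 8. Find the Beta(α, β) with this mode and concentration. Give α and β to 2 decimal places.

α = 1.90, β = 6.10

For α,β > 1 the Beta mode is (α−1)/(α+β−2). With α+β = 8, the mode is (α−1)/6.
Set (α−1)/6 = 0.15 → α = 1 + 0.15·6 = 1.90.
β = 8 − α = 6.10.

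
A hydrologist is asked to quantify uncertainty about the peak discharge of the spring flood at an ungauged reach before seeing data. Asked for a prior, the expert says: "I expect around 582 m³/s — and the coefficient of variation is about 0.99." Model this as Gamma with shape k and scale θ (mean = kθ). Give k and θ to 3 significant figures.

k ≈ 1.02, θ ≈ 570

For Gamma(k, scale θ): mean = kθ, variance = kθ², so CV = 1/√k.
CV = 0.99, hence k = 1/CV² = 1.02.
Then θ = mean/k = 582/1.02 = 570.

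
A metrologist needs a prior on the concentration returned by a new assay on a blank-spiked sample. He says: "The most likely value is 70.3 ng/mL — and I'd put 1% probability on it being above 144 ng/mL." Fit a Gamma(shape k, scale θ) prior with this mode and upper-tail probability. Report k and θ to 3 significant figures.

k ≈ 10.5, θ ≈ 7.39

Gamma(k,θ) with k>1 has mode (k−1)θ, so θ = 70.3/(k−1).
Need P(X < 144) = 0.99 with θ tied to k this way. Start at k = 2, θ = 70.3: P(X<144) ≈ 0.607.
Too low — raise k to concentrate. Iterating converges to k ≈ 10.5.
Then θ = 70.3/(10.5−1) ≈ 7.39.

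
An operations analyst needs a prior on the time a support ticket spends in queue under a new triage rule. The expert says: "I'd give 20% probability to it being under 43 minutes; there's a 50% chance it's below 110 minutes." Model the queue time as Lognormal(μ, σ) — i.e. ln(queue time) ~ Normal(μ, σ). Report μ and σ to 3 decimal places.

μ ≈ 4.700, σ ≈ 1.116

If T ~ Lognormal(μ,σ) then ln T ~ Normal(μ,σ), so the p-quantile of ln T is μ + z_p·σ.
ln(43) = 3.761 and ln(110) = 4.7; z_{0.2} = -0.8416, z_{0.5} = 0.
σ = (4.7 − 3.761)/(0 − (-0.8416)) = 1.116.
μ = 3.761 − (-0.8416)·1.116 = 4.700.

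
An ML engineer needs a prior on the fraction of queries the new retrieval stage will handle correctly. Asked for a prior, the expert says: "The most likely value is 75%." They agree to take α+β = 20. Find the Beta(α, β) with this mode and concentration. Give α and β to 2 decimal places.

α = 14.50, β = 5.50

For α,β > 1 the Beta mode is (α−1)/(α+β−2). With α+β = 20, the mode is (α−1)/18.
Set (α−1)/18 = 0.75 → α = 1 + 0.75·18 = 14.50.
β = 20 − α = 5.50.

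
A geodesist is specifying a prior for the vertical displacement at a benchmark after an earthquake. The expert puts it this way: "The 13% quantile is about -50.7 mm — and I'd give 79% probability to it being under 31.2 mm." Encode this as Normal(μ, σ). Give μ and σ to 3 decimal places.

The p-quantile of Normal(μ,σ) is μ + z_p·σ, with z_{0.13} = -1.126 and z_{0.79} = 0.8064.
Eliminate σ: μ = (z₂·x₁ − z₁·x₂)/(z₂ − z₁) = (0.8064·-50.7 − (-1.126)·31.2)/1.933 = -2.971.
Then σ = (x₂ − x₁)/(z₂ − z₁) = (31.2 − -50.7)/1.933 = 42.373.

μ = -2.971, σ = 42.373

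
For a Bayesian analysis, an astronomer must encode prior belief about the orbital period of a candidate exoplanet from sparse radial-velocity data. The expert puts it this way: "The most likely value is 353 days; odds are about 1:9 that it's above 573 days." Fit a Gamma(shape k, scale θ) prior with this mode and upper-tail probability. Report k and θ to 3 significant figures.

k ≈ 9.02, θ ≈ 44

Gamma(k,θ) with k>1 has mode (k−1)θ, so θ = 353/(k−1).
Need P(X < 573) = 0.9 with θ tied to k this way. Start at k = 2, θ = 353: P(X<573) ≈ 0.483.
Too low — raise k to concentrate. Iterating converges to k ≈ 9.02.
Then θ = 353/(9.02−1) ≈ 44.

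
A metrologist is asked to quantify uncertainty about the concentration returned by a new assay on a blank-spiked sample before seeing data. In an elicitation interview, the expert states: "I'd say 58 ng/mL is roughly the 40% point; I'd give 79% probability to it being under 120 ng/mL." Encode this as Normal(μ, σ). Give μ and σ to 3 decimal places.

The p-quantile of Normal(μ,σ) is μ + z_p·σ, with z_{0.4} = -0.2533 and z_{0.79} = 0.8064.
Eliminate σ: μ = (z₂·x₁ − z₁·x₂)/(z₂ − z₁) = (0.8064·58 − (-0.2533)·120)/1.06 = 72.822.
Then σ = (x₂ − x₁)/(z₂ − z₁) = (120 − 58)/1.06 = 58.503.

μ = 72.822, σ = 58.503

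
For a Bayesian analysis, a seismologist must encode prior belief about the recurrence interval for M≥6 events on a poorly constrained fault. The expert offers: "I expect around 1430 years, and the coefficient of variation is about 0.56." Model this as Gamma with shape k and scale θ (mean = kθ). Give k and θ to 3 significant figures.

For Gamma(k, scale θ): mean = kθ, variance = kθ², so CV = 1/√k.
CV = 0.56, hence k = 1/CV² = 3.19.
Then θ = mean/k = 1430/3.19 = 448.

k ≈ 3.19, θ ≈ 448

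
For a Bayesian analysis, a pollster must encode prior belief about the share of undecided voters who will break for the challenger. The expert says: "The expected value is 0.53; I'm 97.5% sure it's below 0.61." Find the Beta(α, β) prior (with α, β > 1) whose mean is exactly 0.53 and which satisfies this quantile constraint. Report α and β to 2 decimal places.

α ≈ 77.72, β ≈ 68.92

With mean 0.53 fixed, write α = 0.53s, β = 0.47s where s = α+β.
Need P(θ < 0.61) = 0.975 under Beta(0.53s, 0.47s). Normal approximation: (q−m)/√(m(1−m)/s) ≈ z_{0.975} = 1.96, so s ≈ 0.53·0.47·(1.96)²/(0.61−0.53)² = 149.5.
At s = 149.5: P(θ<0.61) ≈ 0.976. Adjusting to match 0.975 gives s ≈ 146.64.
So α = 0.53·146.64 ≈ 77.72, β = 0.47·146.64 ≈ 68.92.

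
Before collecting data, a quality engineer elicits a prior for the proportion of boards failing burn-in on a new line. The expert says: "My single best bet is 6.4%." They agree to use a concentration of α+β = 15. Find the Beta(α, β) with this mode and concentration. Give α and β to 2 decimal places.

α = 1.83, β = 13.17

For α,β > 1 the Beta mode is (α−1)/(α+β−2). With α+β = 15, the mode is (α−1)/13.
Set (α−1)/13 = 0.064 → α = 1 + 0.064·13 = 1.83.
β = 15 − α = 13.17.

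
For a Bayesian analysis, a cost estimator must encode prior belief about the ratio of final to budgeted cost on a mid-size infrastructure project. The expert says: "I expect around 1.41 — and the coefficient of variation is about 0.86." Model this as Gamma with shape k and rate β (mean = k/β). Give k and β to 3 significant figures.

k ≈ 1.35, β ≈ 0.959

For Gamma(k, rate β): mean = k/β, variance = k/β², so CV = 1/√k.
CV = 0.86, hence k = 1/CV² = 1.35.
Then β = k/mean = 1.35/1.41 = 0.959.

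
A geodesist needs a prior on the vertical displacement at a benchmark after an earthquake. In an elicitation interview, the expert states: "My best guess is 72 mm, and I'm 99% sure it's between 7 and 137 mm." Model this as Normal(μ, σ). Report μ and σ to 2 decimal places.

A symmetric 99% interval runs μ ± z·σ with z = 2.576.
Half-width = 65, so σ = 65/2.576 = 25.23.
μ is the stated best guess, 72.00.

μ = 72.00, σ = 25.23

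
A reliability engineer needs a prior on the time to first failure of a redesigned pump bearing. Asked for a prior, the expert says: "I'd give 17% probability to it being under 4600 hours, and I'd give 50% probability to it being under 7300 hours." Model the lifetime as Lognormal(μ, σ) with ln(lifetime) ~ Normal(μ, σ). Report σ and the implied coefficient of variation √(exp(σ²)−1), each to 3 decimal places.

If T ~ Lognormal(μ,σ) then ln T ~ Normal(μ,σ), so the p-quantile of ln T is μ + z_p·σ.
ln(4600) = 8.434 and ln(7300) = 8.896; z_{0.17} = -0.9542, z_{0.5} = 0.
σ = (8.896 − 8.434)/(0 − (-0.9542)) = 0.484.
μ = 8.434 − (-0.9542)·0.484 = 8.896.
CV = √(exp(σ²)−1) = √(exp(0.2343)−1) = 0.514.

σ ≈ 0.484, CV ≈ 0.514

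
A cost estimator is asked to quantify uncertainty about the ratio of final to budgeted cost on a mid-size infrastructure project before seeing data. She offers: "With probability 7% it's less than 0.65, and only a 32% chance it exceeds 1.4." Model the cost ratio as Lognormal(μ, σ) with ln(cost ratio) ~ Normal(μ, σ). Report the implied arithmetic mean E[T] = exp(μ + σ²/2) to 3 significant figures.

If T ~ Lognormal(μ,σ) then ln T ~ Normal(μ,σ), so the p-quantile of ln T is μ + z_p·σ.
ln(0.65) = -0.4308 and ln(1.4) = 0.3365; z_{0.07} = -1.476, z_{0.68} = 0.4677.
σ = (0.3365 − -0.4308)/(0.4677 − (-1.476)) = 0.395.
μ = -0.4308 − (-1.476)·0.395 = 0.152.
E[T] = exp(μ + σ²/2) = exp(0.152 + 0.0779) = 1.26.

E[T] ≈ 1.26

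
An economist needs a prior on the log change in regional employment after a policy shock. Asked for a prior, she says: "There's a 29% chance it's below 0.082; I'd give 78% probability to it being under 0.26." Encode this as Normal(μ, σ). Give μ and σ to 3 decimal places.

μ = 0.156, σ = 0.134

The p-quantile of Normal(μ,σ) is μ + z_p·σ, with z_{0.29} = -0.5534 and z_{0.78} = 0.7722.
Eliminate σ: μ = (z₂·x₁ − z₁·x₂)/(z₂ − z₁) = (0.7722·0.082 − (-0.5534)·0.26)/1.326 = 0.156.
Then σ = (x₂ − x₁)/(z₂ − z₁) = (0.26 − 0.082)/1.326 = 0.134.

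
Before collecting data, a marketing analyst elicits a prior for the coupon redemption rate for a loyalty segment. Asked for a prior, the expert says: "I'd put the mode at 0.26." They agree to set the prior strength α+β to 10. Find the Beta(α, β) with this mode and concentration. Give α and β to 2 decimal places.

α = 3.08, β = 6.92

For α,β > 1 the Beta mode is (α−1)/(α+β−2). With α+β = 10, the mode is (α−1)/8.
Set (α−1)/8 = 0.26 → α = 1 + 0.26·8 = 3.08.
β = 10 − α = 6.92.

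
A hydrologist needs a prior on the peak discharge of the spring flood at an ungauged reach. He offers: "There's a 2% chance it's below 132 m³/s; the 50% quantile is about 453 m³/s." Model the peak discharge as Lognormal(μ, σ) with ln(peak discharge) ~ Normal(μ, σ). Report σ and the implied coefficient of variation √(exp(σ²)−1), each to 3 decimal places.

If T ~ Lognormal(μ,σ) then ln T ~ Normal(μ,σ), so the p-quantile of ln T is μ + z_p·σ.
ln(132) = 4.883 and ln(453) = 6.116; z_{0.02} = -2.054, z_{0.5} = 0.
σ = (6.116 − 4.883)/(0 − (-2.054)) = 0.600.
μ = 4.883 − (-2.054)·0.600 = 6.116.
CV = √(exp(σ²)−1) = √(exp(0.3605)−1) = 0.659.

σ ≈ 0.600, CV ≈ 0.659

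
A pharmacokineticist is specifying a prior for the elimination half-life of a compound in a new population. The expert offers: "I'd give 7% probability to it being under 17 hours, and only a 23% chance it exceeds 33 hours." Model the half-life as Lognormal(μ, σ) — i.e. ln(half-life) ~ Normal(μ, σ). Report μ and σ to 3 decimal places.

μ ≈ 3.275, σ ≈ 0.300

If T ~ Lognormal(μ,σ) then ln T ~ Normal(μ,σ), so the p-quantile of ln T is μ + z_p·σ.
ln(17) = 2.833 and ln(33) = 3.497; z_{0.07} = -1.476, z_{0.77} = 0.7388.
σ = (3.497 − 2.833)/(0.7388 − (-1.476)) = 0.300.
μ = 2.833 − (-1.476)·0.300 = 3.275.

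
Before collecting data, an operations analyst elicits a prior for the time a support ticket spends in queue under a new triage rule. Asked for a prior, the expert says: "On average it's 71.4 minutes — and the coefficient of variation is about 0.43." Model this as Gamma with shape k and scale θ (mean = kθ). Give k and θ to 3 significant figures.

For Gamma(k, scale θ): mean = kθ, variance = kθ², so CV = 1/√k.
CV = 0.43, hence k = 1/CV² = 5.41.
Then θ = mean/k = 71.4/5.41 = 13.2.

k ≈ 5.41, θ ≈ 13.2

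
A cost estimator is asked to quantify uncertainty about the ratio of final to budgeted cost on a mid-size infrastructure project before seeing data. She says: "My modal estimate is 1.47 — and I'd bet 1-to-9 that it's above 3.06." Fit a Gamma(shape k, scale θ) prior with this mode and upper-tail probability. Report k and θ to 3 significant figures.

Gamma(k,θ) with k>1 has mode (k−1)θ, so θ = 1.47/(k−1).
Need P(X < 3.06) = 0.9 with θ tied to k this way. Start at k = 2, θ = 1.47: P(X<3.06) ≈ 0.616.
Too low — raise k to concentrate. Iterating converges to k ≈ 4.57.
Then θ = 1.47/(4.57−1) ≈ 0.411.

k ≈ 4.57, θ ≈ 0.411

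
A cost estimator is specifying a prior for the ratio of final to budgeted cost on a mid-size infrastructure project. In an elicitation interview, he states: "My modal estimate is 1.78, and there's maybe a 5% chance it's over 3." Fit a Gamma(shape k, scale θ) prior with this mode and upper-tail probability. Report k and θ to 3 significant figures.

Gamma(k,θ) with k>1 has mode (k−1)θ, so θ = 1.78/(k−1).
Need P(X < 3) = 0.95 with θ tied to k this way. Start at k = 2, θ = 1.78: P(X<3) ≈ 0.502.
Too low — raise k to concentrate. Iterating converges to k ≈ 11.2.
Then θ = 1.78/(11.2−1) ≈ 0.174.

k ≈ 11.2, θ ≈ 0.174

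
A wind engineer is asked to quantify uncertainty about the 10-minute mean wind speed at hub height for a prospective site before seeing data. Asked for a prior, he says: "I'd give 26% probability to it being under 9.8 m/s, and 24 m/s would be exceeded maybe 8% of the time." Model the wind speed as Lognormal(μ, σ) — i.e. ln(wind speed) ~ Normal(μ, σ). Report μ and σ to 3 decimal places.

If T ~ Lognormal(μ,σ) then ln T ~ Normal(μ,σ), so the p-quantile of ln T is μ + z_p·σ.
ln(9.8) = 2.282 and ln(24) = 3.178; z_{0.26} = -0.6433, z_{0.92} = 1.405.
σ = (3.178 − 2.282)/(1.405 − (-0.6433)) = 0.437.
μ = 2.282 − (-0.6433)·0.437 = 2.564.

μ ≈ 2.564, σ ≈ 0.437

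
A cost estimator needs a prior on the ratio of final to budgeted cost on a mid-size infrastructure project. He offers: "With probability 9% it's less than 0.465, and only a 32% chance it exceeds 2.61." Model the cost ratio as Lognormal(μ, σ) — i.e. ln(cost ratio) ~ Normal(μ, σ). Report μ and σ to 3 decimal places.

If T ~ Lognormal(μ,σ) then ln T ~ Normal(μ,σ), so the p-quantile of ln T is μ + z_p·σ.
ln(0.465) = -0.7657 and ln(2.61) = 0.9594; z_{0.09} = -1.341, z_{0.68} = 0.4677.
σ = (0.9594 − -0.7657)/(0.4677 − (-1.341)) = 0.954.
μ = -0.7657 − (-1.341)·0.954 = 0.513.

μ ≈ 0.513, σ ≈ 0.954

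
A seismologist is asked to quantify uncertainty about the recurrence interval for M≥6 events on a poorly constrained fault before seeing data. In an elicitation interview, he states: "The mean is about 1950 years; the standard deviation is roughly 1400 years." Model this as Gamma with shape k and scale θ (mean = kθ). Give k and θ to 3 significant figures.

k ≈ 1.94, θ ≈ 1010

For Gamma(k, scale θ): mean = kθ, variance = kθ², so CV = 1/√k.
CV = SD/mean = 1400/1950 = 0.7179, hence k = 1/CV² = 1.94.
Then θ = mean/k = 1950/1.94 = 1010.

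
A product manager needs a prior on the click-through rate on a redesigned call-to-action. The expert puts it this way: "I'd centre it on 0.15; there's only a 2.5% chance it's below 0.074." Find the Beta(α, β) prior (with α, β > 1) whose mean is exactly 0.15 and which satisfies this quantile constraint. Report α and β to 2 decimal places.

α ≈ 9.53, β ≈ 53.98

With mean 0.15 fixed, write α = 0.15s, β = 0.85s where s = α+β.
Need P(θ < 0.074) = 0.025 under Beta(0.15s, 0.85s). Normal approximation: (q−m)/√(m(1−m)/s) ≈ z_{0.025} = -1.96, so s ≈ 0.15·0.85·(-1.96)²/(0.074−0.15)² = 84.8.
At s = 84.8: P(θ<0.074) ≈ 0.011. Adjusting to match 0.025 gives s ≈ 63.50.
So α = 0.15·63.50 ≈ 9.53, β = 0.85·63.50 ≈ 53.98.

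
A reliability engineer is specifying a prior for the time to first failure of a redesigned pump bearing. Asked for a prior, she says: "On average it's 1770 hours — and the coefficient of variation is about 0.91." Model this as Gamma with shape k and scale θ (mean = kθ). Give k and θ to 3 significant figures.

k ≈ 1.21, θ ≈ 1470

For Gamma(k, scale θ): mean = kθ, variance = kθ², so CV = 1/√k.
CV = 0.91, hence k = 1/CV² = 1.21.
Then θ = mean/k = 1770/1.21 = 1470.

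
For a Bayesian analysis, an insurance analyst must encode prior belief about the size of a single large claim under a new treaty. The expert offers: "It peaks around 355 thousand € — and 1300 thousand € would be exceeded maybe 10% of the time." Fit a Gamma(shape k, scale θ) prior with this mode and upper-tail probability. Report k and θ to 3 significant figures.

k ≈ 2.1, θ ≈ 321

Gamma(k,θ) with k>1 has mode (k−1)θ, so θ = 355/(k−1).
Need P(X < 1300) = 0.9 with θ tied to k this way. Start at k = 2, θ = 355: P(X<1300) ≈ 0.880.
Too low — raise k to concentrate. Iterating converges to k ≈ 2.1.
Then θ = 355/(2.1−1) ≈ 321.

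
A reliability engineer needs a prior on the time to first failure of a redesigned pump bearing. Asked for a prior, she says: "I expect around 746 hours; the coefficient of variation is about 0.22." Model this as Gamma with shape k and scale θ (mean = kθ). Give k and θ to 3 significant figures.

k ≈ 20.7, θ ≈ 36.1

For Gamma(k, scale θ): mean = kθ, variance = kθ², so CV = 1/√k.
CV = 0.22, hence k = 1/CV² = 20.7.
Then θ = mean/k = 746/20.7 = 36.1.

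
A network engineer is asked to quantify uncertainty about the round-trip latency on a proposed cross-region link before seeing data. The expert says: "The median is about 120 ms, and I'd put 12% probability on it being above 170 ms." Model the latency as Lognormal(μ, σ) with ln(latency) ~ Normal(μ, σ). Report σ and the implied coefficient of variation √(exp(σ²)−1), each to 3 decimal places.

σ ≈ 0.296, CV ≈ 0.303

If T ~ Lognormal(μ,σ) then ln T ~ Normal(μ,σ), so the p-quantile of ln T is μ + z_p·σ.
ln(120) = 4.787 and ln(170) = 5.136; z_{0.5} = 0, z_{0.88} = 1.175.
σ = (5.136 − 4.787)/(1.175 − (0)) = 0.296.
μ = 4.787 − (0)·0.296 = 4.787.
CV = √(exp(σ²)−1) = √(exp(0.0879)−1) = 0.303.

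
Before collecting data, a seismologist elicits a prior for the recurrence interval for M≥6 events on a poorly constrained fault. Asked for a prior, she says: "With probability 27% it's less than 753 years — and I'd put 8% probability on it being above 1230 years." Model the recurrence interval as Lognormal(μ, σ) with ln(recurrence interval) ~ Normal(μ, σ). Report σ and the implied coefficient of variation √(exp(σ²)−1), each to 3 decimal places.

If T ~ Lognormal(μ,σ) then ln T ~ Normal(μ,σ), so the p-quantile of ln T is μ + z_p·σ.
ln(753) = 6.624 and ln(1230) = 7.115; z_{0.27} = -0.6128, z_{0.92} = 1.405.
σ = (7.115 − 6.624)/(1.405 − (-0.6128)) = 0.243.
μ = 6.624 − (-0.6128)·0.243 = 6.773.
CV = √(exp(σ²)−1) = √(exp(0.0591)−1) = 0.247.

σ ≈ 0.243, CV ≈ 0.247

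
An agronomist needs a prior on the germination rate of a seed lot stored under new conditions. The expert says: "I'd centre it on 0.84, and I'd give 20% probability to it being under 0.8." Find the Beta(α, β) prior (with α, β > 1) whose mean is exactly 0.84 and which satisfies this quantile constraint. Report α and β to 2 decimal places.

With mean 0.84 fixed, write α = 0.84s, β = 0.16s where s = α+β.
Need P(θ < 0.8) = 0.2 under Beta(0.84s, 0.16s). Normal approximation: (q−m)/√(m(1−m)/s) ≈ z_{0.2} = -0.842, so s ≈ 0.84·0.16·(-0.842)²/(0.8−0.84)² = 59.5.
At s = 59.5: P(θ<0.8) ≈ 0.193. Adjusting to match 0.2 gives s ≈ 55.09.
So α = 0.84·55.09 ≈ 46.27, β = 0.16·55.09 ≈ 8.81.

α ≈ 46.27, β ≈ 8.81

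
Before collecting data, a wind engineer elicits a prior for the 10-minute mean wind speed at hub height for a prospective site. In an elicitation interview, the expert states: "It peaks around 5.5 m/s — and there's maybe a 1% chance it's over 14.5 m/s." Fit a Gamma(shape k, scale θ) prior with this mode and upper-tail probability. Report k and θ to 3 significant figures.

k ≈ 5.94, θ ≈ 1.11

Gamma(k,θ) with k>1 has mode (k−1)θ, so θ = 5.5/(k−1).
Need P(X < 14.5) = 0.99 with θ tied to k this way. Start at k = 2, θ = 5.5: P(X<14.5) ≈ 0.740.
Too low — raise k to concentrate. Iterating converges to k ≈ 5.94.
Then θ = 5.5/(5.94−1) ≈ 1.11.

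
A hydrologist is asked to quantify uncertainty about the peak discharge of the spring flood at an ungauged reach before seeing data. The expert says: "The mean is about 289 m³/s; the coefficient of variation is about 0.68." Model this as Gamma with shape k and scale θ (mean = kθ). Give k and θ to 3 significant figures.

For Gamma(k, scale θ): mean = kθ, variance = kθ², so CV = 1/√k.
CV = 0.68, hence k = 1/CV² = 2.16.
Then θ = mean/k = 289/2.16 = 134.

k ≈ 2.16, θ ≈ 134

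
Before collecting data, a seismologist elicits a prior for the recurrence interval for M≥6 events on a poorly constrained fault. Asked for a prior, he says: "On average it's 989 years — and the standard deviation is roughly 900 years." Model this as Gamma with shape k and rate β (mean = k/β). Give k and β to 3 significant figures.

For Gamma(k, rate β): mean = k/β, variance = k/β², so CV = 1/√k.
CV = SD/mean = 900/989 = 0.91, hence k = 1/CV² = 1.21.
Then β = k/mean = 1.21/989 = 0.00122.

k ≈ 1.21, β ≈ 0.00122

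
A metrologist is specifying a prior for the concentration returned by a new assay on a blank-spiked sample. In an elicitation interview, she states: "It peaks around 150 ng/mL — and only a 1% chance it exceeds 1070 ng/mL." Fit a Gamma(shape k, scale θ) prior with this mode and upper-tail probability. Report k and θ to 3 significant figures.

Gamma(k,θ) with k>1 has mode (k−1)θ, so θ = 150/(k−1).
Need P(X < 1070) = 0.99 with θ tied to k this way. Start at k = 2, θ = 150: P(X<1070) ≈ 0.994.
Too high — lower k to spread out. Iterating converges to k ≈ 1.91.
Then θ = 150/(1.91−1) ≈ 166.

k ≈ 1.91, θ ≈ 166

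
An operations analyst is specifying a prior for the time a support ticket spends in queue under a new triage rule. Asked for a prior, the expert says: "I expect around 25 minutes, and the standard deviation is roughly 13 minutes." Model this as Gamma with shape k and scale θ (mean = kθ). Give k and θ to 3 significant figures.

k ≈ 3.7, θ ≈ 6.76

For Gamma(k, scale θ): mean = kθ, variance = kθ², so CV = 1/√k.
CV = SD/mean = 13/25 = 0.52, hence k = 1/CV² = 3.7.
Then θ = mean/k = 25/3.7 = 6.76.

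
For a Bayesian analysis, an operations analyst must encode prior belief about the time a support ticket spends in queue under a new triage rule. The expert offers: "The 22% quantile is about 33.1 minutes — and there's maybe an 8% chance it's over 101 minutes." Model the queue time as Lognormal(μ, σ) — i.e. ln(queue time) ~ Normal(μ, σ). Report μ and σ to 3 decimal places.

μ ≈ 3.895, σ ≈ 0.512

If T ~ Lognormal(μ,σ) then ln T ~ Normal(μ,σ), so the p-quantile of ln T is μ + z_p·σ.
ln(33.1) = 3.5 and ln(101) = 4.615; z_{0.22} = -0.7722, z_{0.92} = 1.405.
σ = (4.615 − 3.5)/(1.405 − (-0.7722)) = 0.512.
μ = 3.5 − (-0.7722)·0.512 = 3.895.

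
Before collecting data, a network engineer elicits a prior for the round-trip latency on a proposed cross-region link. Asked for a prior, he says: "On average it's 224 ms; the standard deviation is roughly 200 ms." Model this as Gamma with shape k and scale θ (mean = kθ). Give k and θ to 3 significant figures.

For Gamma(k, scale θ): mean = kθ, variance = kθ², so CV = 1/√k.
CV = SD/mean = 200/224 = 0.8929, hence k = 1/CV² = 1.25.
Then θ = mean/k = 224/1.25 = 179.

k ≈ 1.25, θ ≈ 179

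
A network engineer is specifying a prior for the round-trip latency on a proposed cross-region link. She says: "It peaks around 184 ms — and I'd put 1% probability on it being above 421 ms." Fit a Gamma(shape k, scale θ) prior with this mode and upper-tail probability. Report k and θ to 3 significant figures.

Gamma(k,θ) with k>1 has mode (k−1)θ, so θ = 184/(k−1).
Need P(X < 421) = 0.99 with θ tied to k this way. Start at k = 2, θ = 184: P(X<421) ≈ 0.666.
Too low — raise k to concentrate. Iterating converges to k ≈ 7.98.
Then θ = 184/(7.98−1) ≈ 26.4.

k ≈ 7.98, θ ≈ 26.4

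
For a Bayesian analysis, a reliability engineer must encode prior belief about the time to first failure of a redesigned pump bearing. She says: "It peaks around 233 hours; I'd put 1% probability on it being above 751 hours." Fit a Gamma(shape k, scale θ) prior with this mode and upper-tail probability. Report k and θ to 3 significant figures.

k ≈ 4.23, θ ≈ 72.2

Gamma(k,θ) with k>1 has mode (k−1)θ, so θ = 233/(k−1).
Need P(X < 751) = 0.99 with θ tied to k this way. Start at k = 2, θ = 233: P(X<751) ≈ 0.832.
Too low — raise k to concentrate. Iterating converges to k ≈ 4.23.
Then θ = 233/(4.23−1) ≈ 72.2.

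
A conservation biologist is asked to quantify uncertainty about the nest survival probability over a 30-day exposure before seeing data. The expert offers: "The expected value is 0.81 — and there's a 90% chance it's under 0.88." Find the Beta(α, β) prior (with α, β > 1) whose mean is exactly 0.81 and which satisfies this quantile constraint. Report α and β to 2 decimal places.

α ≈ 37.59, β ≈ 8.82

With mean 0.81 fixed, write α = 0.81s, β = 0.19s where s = α+β.
Need P(θ < 0.88) = 0.9 under Beta(0.81s, 0.19s). Normal approximation: (q−m)/√(m(1−m)/s) ≈ z_{0.9} = 1.28, so s ≈ 0.81·0.19·(1.28)²/(0.88−0.81)² = 51.6.
At s = 51.6: P(θ<0.88) ≈ 0.913. Adjusting to match 0.9 gives s ≈ 46.41.
So α = 0.81·46.41 ≈ 37.59, β = 0.19·46.41 ≈ 8.82.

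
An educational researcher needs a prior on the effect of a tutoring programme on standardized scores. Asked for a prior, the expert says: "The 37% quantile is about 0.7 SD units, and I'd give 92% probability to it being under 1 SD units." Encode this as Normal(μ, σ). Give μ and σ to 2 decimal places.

The p-quantile of Normal(μ,σ) is μ + z_p·σ, with z_{0.37} = -0.3319 and z_{0.92} = 1.405.
Eliminate σ: μ = (z₂·x₁ − z₁·x₂)/(z₂ − z₁) = (1.405·0.7 − (-0.3319)·1)/1.737 = 0.76.
Then σ = (x₂ − x₁)/(z₂ − z₁) = (1 − 0.7)/1.737 = 0.17.

μ = 0.76, σ = 0.17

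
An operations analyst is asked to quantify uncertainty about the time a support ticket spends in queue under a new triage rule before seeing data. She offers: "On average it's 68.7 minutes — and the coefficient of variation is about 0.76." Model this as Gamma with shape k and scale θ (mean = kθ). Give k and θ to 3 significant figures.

k ≈ 1.73, θ ≈ 39.7

For Gamma(k, scale θ): mean = kθ, variance = kθ², so CV = 1/√k.
CV = 0.76, hence k = 1/CV² = 1.73.
Then θ = mean/k = 68.7/1.73 = 39.7.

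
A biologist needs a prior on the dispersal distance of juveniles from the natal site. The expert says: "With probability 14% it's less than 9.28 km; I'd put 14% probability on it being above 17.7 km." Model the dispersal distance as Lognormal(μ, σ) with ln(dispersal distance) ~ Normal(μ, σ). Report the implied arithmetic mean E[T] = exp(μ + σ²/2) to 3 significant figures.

If T ~ Lognormal(μ,σ) then ln T ~ Normal(μ,σ), so the p-quantile of ln T is μ + z_p·σ.
ln(9.28) = 2.228 and ln(17.7) = 2.874; z_{0.14} = -1.08, z_{0.86} = 1.08.
σ = (2.874 − 2.228)/(1.08 − (-1.08)) = 0.299.
μ = 2.228 − (-1.08)·0.299 = 2.551.
E[T] = exp(μ + σ²/2) = exp(2.551 + 0.0447) = 13.4 km.

E[T] ≈ 13.4 km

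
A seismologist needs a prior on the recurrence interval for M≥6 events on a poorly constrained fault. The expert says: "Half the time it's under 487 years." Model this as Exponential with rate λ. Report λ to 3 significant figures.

Exponential median = ln 2 / λ, so λ = ln 2 / 487.0 = 0.00142.

λ ≈ 0.00142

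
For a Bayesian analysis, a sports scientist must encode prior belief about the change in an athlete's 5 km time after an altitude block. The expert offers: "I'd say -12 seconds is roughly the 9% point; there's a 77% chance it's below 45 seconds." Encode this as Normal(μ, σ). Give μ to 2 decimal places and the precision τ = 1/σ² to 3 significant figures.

For Normal(μ,σ), the p-quantile is μ + z_p·σ. Here z_{0.09} = -1.341, z_{0.77} = 0.7388.
So -12 = μ − 1.341σ and 45 = μ + 0.7388σ.
Subtracting: σ = (45 − -12)/(0.7388 − (-1.341)) = 27.41.
Then μ = -12 − (-1.341)·27.41 = 24.75.
Precision τ = 1/σ² = 1/27.41² = 0.00133.

μ = 24.75, τ = 0.00133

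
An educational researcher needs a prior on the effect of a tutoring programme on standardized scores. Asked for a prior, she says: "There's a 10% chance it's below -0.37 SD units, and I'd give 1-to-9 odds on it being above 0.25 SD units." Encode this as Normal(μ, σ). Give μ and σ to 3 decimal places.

The p-quantile of Normal(μ,σ) is μ + z_p·σ, with z_{0.1} = -1.282 and z_{0.9} = 1.282.
Eliminate σ: μ = (z₂·x₁ − z₁·x₂)/(z₂ − z₁) = (1.282·-0.37 − (-1.282)·0.25)/2.563 = -0.060.
Then σ = (x₂ − x₁)/(z₂ − z₁) = (0.25 − -0.37)/2.563 = 0.242.

μ = -0.060, σ = 0.242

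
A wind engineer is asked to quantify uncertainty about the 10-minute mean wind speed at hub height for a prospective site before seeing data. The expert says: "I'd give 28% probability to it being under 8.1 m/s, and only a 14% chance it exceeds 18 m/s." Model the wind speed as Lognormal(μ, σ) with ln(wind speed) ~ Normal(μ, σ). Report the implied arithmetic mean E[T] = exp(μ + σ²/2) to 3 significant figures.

E[T] ≈ 12 m/s

If T ~ Lognormal(μ,σ) then ln T ~ Normal(μ,σ), so the p-quantile of ln T is μ + z_p·σ.
ln(8.1) = 2.092 and ln(18) = 2.89; z_{0.28} = -0.5828, z_{0.86} = 1.08.
σ = (2.89 − 2.092)/(1.08 − (-0.5828)) = 0.480.
μ = 2.092 − (-0.5828)·0.480 = 2.372.
E[T] = exp(μ + σ²/2) = exp(2.372 + 0.1153) = 12 m/s.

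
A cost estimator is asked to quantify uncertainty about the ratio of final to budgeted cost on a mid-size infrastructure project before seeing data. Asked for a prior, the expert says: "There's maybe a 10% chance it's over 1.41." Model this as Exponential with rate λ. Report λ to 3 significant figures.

P(T > 1.41) = e^(−λ·1.41) = 0.1, so λ = −ln(0.1)/1.41 = 1.63.

λ ≈ 1.63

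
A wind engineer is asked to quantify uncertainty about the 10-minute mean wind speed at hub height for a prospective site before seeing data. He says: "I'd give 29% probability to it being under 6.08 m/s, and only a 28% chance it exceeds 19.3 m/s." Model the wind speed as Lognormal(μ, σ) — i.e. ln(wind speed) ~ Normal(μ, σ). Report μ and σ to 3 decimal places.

If T ~ Lognormal(μ,σ) then ln T ~ Normal(μ,σ), so the p-quantile of ln T is μ + z_p·σ.
ln(6.08) = 1.805 and ln(19.3) = 2.96; z_{0.29} = -0.5534, z_{0.72} = 0.5828.
σ = (2.96 − 1.805)/(0.5828 − (-0.5534)) = 1.017.
μ = 1.805 − (-0.5534)·1.017 = 2.368.

μ ≈ 2.368, σ ≈ 1.017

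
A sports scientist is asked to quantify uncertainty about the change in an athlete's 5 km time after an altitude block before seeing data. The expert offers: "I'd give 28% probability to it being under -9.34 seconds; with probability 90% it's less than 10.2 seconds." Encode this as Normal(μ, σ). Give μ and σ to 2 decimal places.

For Normal(μ,σ), the p-quantile is μ + z_p·σ. Here z_{0.28} = -0.5828, z_{0.9} = 1.282.
So -9.34 = μ − 0.5828σ and 10.2 = μ + 1.282σ.
Subtracting: σ = (10.2 − -9.34)/(1.282 − (-0.5828)) = 10.48.
Then μ = -9.34 − (-0.5828)·10.48 = -3.23.

μ = -3.23, σ = 10.48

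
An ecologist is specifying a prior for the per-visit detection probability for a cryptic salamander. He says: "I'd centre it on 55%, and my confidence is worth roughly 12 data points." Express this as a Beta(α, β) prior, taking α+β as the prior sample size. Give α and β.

Under the effective-sample-size interpretation, Beta(α, β) has prior mean α/(α+β) and prior sample size α+β.
So α+β = 12 and α/(α+β) = 0.55, giving α = 0.55·12 = 6.6 and β = 12 − 6.6 = 5.4.

α = 6.6, β = 5.4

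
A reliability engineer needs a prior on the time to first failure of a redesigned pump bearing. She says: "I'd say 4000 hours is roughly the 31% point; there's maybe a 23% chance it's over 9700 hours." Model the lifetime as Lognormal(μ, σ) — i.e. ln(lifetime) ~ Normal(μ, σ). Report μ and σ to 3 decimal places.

If T ~ Lognormal(μ,σ) then ln T ~ Normal(μ,σ), so the p-quantile of ln T is μ + z_p·σ.
ln(4000) = 8.294 and ln(9700) = 9.18; z_{0.31} = -0.4959, z_{0.77} = 0.7388.
σ = (9.18 − 8.294)/(0.7388 − (-0.4959)) = 0.717.
μ = 8.294 − (-0.4959)·0.717 = 8.650.

μ ≈ 8.650, σ ≈ 0.717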